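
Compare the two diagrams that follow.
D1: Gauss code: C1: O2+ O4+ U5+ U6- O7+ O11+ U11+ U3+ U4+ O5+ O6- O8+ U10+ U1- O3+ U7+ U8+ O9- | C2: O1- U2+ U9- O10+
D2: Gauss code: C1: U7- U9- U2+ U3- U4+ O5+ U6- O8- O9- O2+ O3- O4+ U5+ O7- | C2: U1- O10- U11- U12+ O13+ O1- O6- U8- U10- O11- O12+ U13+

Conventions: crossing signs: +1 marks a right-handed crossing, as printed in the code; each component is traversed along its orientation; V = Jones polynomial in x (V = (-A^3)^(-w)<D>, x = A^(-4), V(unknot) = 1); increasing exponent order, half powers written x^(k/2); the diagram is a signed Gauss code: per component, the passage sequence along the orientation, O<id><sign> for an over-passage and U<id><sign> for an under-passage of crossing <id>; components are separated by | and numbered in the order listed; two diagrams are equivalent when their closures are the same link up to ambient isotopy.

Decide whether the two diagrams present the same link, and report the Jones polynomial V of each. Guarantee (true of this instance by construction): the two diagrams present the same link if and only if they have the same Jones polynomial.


same link: no
V(D1) = -x^(1/2) - x^(3/2) - x^(5/2) + x^(9/2)  [11 crossings, <D> = -A^-3 + A^5 + A^9 + A^13, w = +5]
V(D2) = -x^(-5/2) - x^(-1/2)  (w -3, c 13, <D> = A^-7 + A)
note: V(x) takes 2 values over 2 diagrams, fixing the grouping


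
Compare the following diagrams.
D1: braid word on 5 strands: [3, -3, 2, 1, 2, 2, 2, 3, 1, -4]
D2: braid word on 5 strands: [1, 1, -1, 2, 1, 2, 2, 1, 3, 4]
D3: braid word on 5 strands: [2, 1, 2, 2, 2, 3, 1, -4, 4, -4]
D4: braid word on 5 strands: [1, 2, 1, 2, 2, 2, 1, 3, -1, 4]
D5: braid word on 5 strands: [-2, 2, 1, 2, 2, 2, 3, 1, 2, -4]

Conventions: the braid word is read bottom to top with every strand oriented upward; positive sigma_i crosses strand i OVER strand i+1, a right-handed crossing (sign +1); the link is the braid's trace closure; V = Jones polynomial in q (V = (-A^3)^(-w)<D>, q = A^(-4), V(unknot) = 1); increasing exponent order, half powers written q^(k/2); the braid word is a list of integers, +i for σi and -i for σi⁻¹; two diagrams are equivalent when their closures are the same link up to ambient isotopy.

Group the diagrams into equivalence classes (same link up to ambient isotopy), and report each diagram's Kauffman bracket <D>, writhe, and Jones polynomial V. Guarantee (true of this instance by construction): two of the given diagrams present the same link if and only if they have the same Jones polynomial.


equivalence classes: {D1, D2, D3, D4, D5}
D1 (bracket -A^-10 + A^-6 - A^-2 + A^2 + A^10; 10 crossings at w = +6): V = q^2 + q^4 - q^5 + q^6 - q^7
D2 (bracket -A^-4 + 1 - A^4 + A^8 + A^16; 10 crossings at w = +8): V = q^2 + q^4 - q^5 + q^6 - q^7
V(D3) = q^2 + q^4 - q^5 + q^6 - q^7  [10 crossings, <D> = -A^-10 + A^-6 - A^-2 + A^2 + A^10, w = +6]
V(D4) = q^2 + q^4 - q^5 + q^6 - q^7  (w +8, c 10, <D> = -A^-4 + 1 - A^4 + A^8 + A^16)
D5 (bracket -A^-10 + A^-6 - A^-2 + A^2 + A^10; 10 crossings at w = +6): V = q^2 + q^4 - q^5 + q^6 - q^7
key observation: all 5 diagrams share one V(q), hence one class


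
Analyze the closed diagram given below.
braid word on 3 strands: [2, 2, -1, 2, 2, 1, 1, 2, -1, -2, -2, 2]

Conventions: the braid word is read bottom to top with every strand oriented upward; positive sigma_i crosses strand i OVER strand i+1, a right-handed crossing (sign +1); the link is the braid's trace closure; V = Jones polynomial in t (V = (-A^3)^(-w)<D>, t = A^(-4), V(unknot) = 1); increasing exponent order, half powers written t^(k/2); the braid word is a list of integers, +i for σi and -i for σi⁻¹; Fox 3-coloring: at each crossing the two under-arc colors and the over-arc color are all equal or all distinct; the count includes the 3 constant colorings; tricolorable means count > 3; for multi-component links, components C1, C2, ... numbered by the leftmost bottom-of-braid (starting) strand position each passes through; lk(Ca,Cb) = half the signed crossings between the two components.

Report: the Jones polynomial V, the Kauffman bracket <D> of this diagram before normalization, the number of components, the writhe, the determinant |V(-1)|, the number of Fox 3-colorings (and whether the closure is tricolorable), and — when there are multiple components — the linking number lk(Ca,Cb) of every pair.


V = 2t - 2t^2 + 3t^3 - 3t^4 + 2t^5 - 2t^6 + t^7
<D> = A^-16 - 2A^-12 + 2A^-8 - 3A^-4 + 3 - 2A^4 + 2A^8 (w = +4)
1 component over 12 crossings, w = +4
9 Fox colorings among 3^12, |V(-1)| = 15: tricolorable
why: the word shrinks to σ2 σ2 σ1⁻¹ σ2 σ2 σ1 σ1 σ2 σ1⁻¹ σ2⁻¹ after cancelling


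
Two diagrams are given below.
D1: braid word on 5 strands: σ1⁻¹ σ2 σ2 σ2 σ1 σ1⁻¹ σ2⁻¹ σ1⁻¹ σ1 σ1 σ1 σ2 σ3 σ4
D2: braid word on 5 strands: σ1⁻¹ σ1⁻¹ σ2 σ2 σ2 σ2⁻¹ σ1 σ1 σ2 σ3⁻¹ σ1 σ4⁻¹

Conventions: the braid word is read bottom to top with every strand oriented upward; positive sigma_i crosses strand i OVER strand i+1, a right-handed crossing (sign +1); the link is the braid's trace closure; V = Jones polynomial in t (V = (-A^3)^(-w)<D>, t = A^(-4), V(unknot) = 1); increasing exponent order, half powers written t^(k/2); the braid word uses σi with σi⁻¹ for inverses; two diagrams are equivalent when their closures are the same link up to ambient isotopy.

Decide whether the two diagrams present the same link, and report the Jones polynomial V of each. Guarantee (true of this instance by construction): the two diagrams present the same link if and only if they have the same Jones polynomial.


same link: yes
V(D1) = t - t^2 + 2t^3 - t^4 + t^5 - t^6  [14 crossings, <D> = -A^-6 + A^-2 - A^2 + 2A^6 - A^10 + A^14, w = +6]
V(D2) = t - t^2 + 2t^3 - t^4 + t^5 - t^6  [12 crossings, <D> = -A^-18 + A^-14 - A^-10 + 2A^-6 - A^-2 + A^2, w = +2]
insight: Markov moves rewrite D1 (14 crossings) into D2 (12)


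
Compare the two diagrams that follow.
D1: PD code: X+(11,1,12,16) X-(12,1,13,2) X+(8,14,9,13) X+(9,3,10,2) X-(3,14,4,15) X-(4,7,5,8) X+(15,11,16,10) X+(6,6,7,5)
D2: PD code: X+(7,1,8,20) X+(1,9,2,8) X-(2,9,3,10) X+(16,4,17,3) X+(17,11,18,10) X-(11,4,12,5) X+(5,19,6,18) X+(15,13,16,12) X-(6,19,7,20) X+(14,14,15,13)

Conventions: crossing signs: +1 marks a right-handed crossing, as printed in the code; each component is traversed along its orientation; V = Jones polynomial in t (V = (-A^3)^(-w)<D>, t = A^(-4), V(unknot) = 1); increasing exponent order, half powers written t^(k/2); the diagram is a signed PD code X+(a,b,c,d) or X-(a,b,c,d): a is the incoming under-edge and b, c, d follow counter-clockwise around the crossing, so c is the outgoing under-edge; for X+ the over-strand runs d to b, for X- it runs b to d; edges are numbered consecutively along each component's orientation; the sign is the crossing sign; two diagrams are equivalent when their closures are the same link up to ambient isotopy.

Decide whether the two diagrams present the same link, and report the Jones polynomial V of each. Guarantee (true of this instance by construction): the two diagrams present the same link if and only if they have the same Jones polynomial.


equivalent: yes
D1 (bracket A^6; 8 crossings at w = +2): V = 1
V(D2) = 1  [10 crossings, <D> = A^12, w = +4]
observation: all 2 diagrams share one V(t), hence one class


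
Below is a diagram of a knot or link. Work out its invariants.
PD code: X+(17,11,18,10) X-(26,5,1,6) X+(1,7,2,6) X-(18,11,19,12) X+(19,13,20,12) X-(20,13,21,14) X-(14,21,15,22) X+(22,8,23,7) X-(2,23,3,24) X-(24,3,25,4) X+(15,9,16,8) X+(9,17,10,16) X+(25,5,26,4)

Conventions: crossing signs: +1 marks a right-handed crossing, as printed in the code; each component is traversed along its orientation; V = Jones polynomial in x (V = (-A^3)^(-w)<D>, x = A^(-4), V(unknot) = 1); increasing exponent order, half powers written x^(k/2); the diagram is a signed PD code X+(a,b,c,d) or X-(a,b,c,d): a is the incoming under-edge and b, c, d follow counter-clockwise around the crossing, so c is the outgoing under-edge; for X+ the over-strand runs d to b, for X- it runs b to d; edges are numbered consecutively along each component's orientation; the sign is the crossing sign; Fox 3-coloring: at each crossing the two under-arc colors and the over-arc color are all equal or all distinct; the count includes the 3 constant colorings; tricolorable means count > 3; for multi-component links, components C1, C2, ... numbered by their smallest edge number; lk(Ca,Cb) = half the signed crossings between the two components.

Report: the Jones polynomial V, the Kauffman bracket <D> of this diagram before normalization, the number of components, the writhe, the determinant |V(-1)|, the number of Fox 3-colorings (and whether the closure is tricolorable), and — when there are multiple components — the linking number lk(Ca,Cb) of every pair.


Jones polynomial: V(x) = 1
<D> = -A^3; writhe +1
components 1, writhe +1 (13 crossings)
3-colorings: 3 of 3^13, det 1 — not tricolorable
note: w = +1 shifts under R1 moves; the (-A^3)^(-1) factor cancels that in V


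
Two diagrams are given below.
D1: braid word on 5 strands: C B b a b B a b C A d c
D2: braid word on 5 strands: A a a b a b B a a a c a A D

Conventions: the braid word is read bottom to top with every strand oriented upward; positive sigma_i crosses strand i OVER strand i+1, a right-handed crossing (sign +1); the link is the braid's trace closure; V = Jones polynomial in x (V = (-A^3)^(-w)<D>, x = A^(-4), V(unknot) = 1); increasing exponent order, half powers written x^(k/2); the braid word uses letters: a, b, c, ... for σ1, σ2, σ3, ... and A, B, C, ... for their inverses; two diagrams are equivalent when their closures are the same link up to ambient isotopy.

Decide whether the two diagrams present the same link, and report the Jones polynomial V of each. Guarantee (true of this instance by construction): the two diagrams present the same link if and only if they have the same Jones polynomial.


same link: no
V(D1) = 1  [12 crossings, <D> = A^6, w = +2]
D2 (bracket -A^-10 + A^-6 - A^-2 + A^2 + A^10; 14 crossings at w = +6): V = x^2 + x^4 - x^5 + x^6 - x^7
note: comparing 2 Jones polynomials yields 2 groups


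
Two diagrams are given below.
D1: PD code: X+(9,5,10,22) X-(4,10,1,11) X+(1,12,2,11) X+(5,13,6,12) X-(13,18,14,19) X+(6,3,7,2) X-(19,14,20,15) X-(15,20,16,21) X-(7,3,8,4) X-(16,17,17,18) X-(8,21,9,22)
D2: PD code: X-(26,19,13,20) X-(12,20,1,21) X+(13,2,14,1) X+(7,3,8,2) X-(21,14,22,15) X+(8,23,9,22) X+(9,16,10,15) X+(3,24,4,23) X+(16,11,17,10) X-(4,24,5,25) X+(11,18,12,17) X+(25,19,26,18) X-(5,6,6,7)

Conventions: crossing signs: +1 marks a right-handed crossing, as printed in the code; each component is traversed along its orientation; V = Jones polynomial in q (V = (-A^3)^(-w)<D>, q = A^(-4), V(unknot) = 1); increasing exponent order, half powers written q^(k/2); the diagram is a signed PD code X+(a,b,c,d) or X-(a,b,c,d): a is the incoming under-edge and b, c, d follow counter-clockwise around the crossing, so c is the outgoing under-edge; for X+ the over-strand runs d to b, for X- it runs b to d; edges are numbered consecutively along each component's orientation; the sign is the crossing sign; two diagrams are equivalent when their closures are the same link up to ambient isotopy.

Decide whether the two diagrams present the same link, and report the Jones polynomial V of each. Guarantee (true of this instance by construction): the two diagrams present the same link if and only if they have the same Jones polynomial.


same link: no
V(D1) = q^(-9/2) - q^(-5/2) - q^(-3/2) - q^(-1/2)  [11 crossings, <D> = A^-7 + A^-3 + A - A^9, w = -3]
D2 (bracket A^-9 + A^-1 - A^3 + A^7; 13 crossings at w = +3): V = -q^(1/2) + q^(3/2) - q^(5/2) - q^(9/2)
note: V(q) takes 2 values over 2 diagrams, fixing the grouping


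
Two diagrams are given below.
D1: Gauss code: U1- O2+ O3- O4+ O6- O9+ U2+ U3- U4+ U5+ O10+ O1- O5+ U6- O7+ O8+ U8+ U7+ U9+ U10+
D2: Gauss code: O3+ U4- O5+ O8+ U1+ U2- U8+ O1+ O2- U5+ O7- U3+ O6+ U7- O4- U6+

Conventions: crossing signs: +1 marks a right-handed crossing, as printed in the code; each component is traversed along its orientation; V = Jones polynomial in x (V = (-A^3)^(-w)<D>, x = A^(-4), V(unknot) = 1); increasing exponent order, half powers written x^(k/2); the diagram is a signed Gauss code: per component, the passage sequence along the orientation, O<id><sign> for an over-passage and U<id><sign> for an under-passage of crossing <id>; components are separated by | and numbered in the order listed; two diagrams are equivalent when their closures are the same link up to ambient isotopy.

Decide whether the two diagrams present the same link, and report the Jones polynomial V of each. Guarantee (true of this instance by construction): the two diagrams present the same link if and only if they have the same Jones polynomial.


same link: no
V(D1) = 1  [10 crossings, <D> = A^12, w = +4]
D2 (bracket A^-2 - A^2 + A^6 - A^10 + A^14; 8 crossings at w = +2): V = x^-2 - x^-1 + 1 - x + x^2
note: V(x) takes 2 values over 2 diagrams, fixing the grouping


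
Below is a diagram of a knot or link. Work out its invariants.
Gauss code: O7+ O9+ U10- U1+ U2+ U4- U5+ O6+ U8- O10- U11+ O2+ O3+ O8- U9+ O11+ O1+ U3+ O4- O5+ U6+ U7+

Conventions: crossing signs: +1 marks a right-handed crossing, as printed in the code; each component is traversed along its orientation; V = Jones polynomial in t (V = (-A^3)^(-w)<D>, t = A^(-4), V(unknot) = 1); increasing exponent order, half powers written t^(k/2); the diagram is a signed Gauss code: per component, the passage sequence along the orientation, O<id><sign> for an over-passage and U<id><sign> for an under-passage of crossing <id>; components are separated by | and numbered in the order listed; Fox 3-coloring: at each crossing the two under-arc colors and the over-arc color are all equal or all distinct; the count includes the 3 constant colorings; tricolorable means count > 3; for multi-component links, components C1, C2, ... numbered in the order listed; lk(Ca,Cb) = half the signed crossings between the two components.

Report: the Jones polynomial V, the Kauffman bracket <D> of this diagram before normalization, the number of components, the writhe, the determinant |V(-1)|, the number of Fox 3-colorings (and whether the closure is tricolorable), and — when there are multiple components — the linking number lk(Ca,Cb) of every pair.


V(t) = t - t^2 + 2t^3 - t^4 + t^5 - t^6
bracket: A^-9 - A^-5 + A^-1 - 2A^3 + A^7 - A^11, w = +5
1 component, writhe +5, over 11 crossings
det 7, colorings 3 of 3^11 — not tricolorable
observation: det 7 = |V(-1)|; not divisible by 3, so not tricolorable


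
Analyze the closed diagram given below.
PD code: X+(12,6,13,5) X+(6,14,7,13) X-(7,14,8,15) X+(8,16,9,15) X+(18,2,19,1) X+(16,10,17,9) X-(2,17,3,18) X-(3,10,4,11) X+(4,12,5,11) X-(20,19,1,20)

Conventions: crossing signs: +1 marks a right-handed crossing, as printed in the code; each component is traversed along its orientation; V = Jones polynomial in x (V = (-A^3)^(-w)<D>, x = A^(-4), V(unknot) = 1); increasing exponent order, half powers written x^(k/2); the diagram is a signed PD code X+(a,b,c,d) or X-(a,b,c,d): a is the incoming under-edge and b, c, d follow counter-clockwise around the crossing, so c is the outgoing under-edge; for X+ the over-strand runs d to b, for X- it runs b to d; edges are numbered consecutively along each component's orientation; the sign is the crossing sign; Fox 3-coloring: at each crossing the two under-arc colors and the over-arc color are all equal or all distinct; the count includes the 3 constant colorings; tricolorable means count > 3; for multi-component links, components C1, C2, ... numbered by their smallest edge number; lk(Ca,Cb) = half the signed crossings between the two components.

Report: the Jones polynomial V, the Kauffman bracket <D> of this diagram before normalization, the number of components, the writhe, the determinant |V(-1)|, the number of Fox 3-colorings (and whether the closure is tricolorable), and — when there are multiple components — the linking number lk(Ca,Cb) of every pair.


V(x) = x + x^3 - x^4
bracket: -A^-10 + A^-6 + A^2, w = +2
1 component, writhe +2, over 10 crossings
det 3, colorings 9 of 3^10 — tricolorable
observation: V spans 3 powers of x: at least 3 crossings in any diagram


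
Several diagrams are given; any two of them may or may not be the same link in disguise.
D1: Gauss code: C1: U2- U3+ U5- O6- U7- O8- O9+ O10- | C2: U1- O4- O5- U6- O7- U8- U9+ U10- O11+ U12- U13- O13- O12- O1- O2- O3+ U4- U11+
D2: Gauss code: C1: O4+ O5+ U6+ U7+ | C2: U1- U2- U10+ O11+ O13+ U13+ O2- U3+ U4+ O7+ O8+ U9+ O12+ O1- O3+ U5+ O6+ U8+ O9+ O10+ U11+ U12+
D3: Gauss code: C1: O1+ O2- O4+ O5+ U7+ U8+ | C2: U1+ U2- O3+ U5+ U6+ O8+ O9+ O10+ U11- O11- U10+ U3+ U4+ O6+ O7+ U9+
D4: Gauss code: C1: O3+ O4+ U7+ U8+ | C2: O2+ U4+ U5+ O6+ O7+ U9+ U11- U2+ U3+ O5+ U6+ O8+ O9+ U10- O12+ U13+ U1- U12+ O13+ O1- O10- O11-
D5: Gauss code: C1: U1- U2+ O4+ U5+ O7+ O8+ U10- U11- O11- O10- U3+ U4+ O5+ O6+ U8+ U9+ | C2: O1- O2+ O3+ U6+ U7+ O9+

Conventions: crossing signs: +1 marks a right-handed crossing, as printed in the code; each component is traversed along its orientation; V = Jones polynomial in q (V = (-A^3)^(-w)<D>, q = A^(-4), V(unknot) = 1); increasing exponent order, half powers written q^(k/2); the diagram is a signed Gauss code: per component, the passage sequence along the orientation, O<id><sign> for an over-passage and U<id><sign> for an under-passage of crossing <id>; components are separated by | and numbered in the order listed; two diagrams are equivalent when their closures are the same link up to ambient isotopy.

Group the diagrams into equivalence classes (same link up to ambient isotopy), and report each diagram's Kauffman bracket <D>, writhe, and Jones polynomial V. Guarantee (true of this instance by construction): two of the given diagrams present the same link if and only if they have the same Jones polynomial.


classes: {D1} | {D2, D3, D4, D5}
V(D1) = -q^(-11/2) + q^(-9/2) - q^(-7/2) - q^(-3/2)  [13 crossings, <D> = A^-15 + A^-7 - A^-3 + A, w = -7]
V(D2) = -q^(5/2) - q^(9/2) - q^(13/2) + q^(15/2)  (w +9, c 13, <D> = -A^-3 + A + A^9 + A^17)
V(D3) = -q^(5/2) - q^(9/2) - q^(13/2) + q^(15/2)  [11 crossings, <D> = -A^-9 + A^-5 + A^3 + A^11, w = +7]
V(D4) = -q^(5/2) - q^(9/2) - q^(13/2) + q^(15/2)  (w +7, c 13, <D> = -A^-9 + A^-5 + A^3 + A^11)
V(D5) = -q^(5/2) - q^(9/2) - q^(13/2) + q^(15/2)  (w +5, c 11, <D> = -A^-15 + A^-11 + A^-3 + A^5)
note: 2 values of V(q) split the 5 diagrams


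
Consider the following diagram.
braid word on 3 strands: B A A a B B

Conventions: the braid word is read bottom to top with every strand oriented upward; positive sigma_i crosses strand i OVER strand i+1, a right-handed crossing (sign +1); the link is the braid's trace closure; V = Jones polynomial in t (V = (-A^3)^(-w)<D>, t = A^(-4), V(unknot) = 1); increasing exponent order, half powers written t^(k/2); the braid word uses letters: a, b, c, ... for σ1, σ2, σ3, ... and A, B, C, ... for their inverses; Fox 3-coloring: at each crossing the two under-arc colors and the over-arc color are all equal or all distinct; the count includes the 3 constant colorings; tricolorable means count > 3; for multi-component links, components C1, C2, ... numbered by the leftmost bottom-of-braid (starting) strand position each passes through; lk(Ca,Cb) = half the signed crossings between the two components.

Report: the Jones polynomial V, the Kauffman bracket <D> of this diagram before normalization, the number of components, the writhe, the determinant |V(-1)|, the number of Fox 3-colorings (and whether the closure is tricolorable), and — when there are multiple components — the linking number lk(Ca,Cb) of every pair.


V = -t^-4 + t^-3 + t^-1
<D> = A^-8 + 1 - A^4 (w = -4)
1 component over 6 crossings, w = -4
9 Fox colorings among 3^6, |V(-1)| = 3: tricolorable
why: det 3 = |V(-1)|; divisible by 3, so tricolorable


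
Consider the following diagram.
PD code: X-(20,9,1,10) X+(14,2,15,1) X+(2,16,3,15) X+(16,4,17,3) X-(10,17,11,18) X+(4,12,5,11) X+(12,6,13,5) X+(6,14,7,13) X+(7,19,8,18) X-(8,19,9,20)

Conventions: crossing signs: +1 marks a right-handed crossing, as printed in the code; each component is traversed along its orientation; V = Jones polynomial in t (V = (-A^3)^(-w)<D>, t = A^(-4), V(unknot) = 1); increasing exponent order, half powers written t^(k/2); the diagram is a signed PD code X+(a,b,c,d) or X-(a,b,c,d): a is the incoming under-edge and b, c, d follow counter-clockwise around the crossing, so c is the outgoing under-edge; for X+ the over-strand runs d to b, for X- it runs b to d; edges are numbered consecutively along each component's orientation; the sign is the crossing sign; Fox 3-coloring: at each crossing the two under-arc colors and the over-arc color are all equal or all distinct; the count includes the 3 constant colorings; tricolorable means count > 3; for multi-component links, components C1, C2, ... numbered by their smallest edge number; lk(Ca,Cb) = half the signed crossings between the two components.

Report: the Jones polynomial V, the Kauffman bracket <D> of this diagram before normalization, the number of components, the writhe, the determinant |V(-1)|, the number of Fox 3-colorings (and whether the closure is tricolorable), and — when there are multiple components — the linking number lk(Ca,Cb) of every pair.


V(t) = 1 - t + 3t^2 - 3t^3 + 3t^4 - 4t^5 + 3t^6 - 2t^7 + t^8
bracket: A^-20 - 2A^-16 + 3A^-12 - 4A^-8 + 3A^-4 - 3 + 3A^4 - A^8 + A^12, w = +4
1 component, writhe +4, over 10 crossings
det 21, colorings 9 of 3^10 — tricolorable
observation: V spans 8 powers of t: at least 8 crossings in any diagram


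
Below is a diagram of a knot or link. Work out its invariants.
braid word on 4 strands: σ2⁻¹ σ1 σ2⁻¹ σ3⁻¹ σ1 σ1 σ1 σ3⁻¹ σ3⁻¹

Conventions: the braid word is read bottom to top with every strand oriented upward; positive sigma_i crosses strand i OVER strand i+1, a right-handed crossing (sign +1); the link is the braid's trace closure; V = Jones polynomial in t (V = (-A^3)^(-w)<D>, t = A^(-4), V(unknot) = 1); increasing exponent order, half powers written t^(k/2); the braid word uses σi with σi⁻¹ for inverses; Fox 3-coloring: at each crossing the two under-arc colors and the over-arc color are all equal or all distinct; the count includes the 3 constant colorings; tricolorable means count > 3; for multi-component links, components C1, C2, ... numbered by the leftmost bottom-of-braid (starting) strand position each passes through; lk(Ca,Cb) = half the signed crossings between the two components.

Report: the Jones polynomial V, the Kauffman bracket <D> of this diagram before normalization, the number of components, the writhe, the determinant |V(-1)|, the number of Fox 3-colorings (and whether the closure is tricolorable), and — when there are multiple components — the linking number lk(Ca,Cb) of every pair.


V = -t^-5 + 2t^-4 - 3t^-3 + 5t^-2 - 5t^-1 + 6 - 5t + 3t^2 - 2t^3 + t^4
<D> = -A^-19 + 2A^-15 - 3A^-11 + 5A^-7 - 6A^-3 + 5A - 5A^5 + 3A^9 - 2A^13 + A^17 (w = -1)
1 component over 9 crossings, w = -1
9 Fox colorings among 3^9, |V(-1)| = 33: tricolorable
why: w = -1 (over 9 crossings) is diagram-only; (-A^3)^(1) removes it from V


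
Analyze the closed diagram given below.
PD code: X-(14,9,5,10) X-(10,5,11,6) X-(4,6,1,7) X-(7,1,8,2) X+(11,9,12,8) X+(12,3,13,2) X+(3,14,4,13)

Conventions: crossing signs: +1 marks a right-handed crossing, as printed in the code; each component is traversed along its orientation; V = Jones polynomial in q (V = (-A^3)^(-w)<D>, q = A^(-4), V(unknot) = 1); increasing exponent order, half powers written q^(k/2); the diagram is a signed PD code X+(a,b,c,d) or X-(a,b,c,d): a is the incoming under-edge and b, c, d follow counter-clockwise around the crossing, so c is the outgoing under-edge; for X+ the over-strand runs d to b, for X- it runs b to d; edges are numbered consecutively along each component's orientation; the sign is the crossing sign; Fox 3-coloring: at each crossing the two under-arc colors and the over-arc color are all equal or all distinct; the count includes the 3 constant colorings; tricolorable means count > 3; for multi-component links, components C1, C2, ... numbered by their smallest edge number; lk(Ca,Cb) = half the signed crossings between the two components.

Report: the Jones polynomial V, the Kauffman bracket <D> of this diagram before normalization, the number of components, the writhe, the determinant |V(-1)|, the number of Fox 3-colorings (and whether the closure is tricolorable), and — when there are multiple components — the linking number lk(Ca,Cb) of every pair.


V = q^(-7/2) - 2q^(-5/2) + q^(-3/2) - 2q^(-1/2) + q^(1/2) - q^(3/2)
<D> = A^-9 - A^-5 + 2A^-1 - A^3 + 2A^7 - A^11 (w = -1)
2 components over 7 crossings, w = -1
lk(C1,C2): 0
3 Fox colorings among 3^7, |V(-1)| = 8: not tricolorable
why: |V(-1)| = 8: so not tricolorable, since 3 does not divide 8


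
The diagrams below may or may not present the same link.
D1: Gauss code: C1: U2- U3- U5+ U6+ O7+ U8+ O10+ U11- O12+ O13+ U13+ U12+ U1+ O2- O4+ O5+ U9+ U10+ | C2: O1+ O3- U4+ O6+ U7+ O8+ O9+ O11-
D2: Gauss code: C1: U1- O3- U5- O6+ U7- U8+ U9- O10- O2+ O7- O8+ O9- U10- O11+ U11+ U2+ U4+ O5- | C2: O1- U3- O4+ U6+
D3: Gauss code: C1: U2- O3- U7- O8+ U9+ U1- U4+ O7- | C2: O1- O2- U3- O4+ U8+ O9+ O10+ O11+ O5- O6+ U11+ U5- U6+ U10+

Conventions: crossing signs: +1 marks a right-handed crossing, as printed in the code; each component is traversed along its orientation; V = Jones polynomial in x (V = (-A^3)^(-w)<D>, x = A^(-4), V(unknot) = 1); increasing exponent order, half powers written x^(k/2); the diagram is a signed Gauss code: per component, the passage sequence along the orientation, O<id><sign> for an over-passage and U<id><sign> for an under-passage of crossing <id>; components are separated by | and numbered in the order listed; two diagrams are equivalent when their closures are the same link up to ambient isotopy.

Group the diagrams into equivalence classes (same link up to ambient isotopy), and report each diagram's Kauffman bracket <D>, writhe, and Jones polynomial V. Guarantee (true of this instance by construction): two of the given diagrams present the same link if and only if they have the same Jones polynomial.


classes: {D1} | {D2, D3}
V(D1) = -x^(3/2) - x^(7/2) + x^(9/2) - x^(11/2)  [13 crossings, <D> = A^-1 - A^3 + A^7 + A^15, w = +7]
V(D2) = x^(-7/2) - 2x^(-5/2) + x^(-3/2) - 2x^(-1/2) + x^(1/2) - x^(3/2)  (w -1, c 11, <D> = A^-9 - A^-5 + 2A^-1 - A^3 + 2A^7 - A^11)
V(D3) = x^(-7/2) - 2x^(-5/2) + x^(-3/2) - 2x^(-1/2) + x^(1/2) - x^(3/2)  (w +1, c 11, <D> = A^-3 - A + 2A^5 - A^9 + 2A^13 - A^17)
insight: comparing 3 Jones polynomials yields 2 groups


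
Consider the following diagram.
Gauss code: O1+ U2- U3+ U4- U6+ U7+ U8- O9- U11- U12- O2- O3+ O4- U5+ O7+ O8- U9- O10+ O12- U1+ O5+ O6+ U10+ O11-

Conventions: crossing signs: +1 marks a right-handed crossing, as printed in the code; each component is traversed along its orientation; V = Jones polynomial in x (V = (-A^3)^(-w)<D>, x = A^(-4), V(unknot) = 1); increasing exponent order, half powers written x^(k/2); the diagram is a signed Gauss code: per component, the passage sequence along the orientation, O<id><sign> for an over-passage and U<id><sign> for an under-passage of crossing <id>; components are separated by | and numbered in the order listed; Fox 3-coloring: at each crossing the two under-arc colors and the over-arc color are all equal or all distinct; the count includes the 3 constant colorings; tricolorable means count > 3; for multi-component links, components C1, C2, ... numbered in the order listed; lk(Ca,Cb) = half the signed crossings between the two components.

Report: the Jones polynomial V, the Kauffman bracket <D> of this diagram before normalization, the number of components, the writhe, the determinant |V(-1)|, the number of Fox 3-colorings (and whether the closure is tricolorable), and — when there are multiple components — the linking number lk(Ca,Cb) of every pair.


V = -x^-3 + x^-2 - x^-1 + 3 - x + x^2 - x^3
<D> = -A^-12 + A^-8 - A^-4 + 3 - A^4 + A^8 - A^12 (w = 0)
1 component over 12 crossings, w = 0
27 Fox colorings among 3^12, |V(-1)| = 9: tricolorable
why: w = 0 shifts under R1 moves; the (-A^3)^(0) factor cancels that in V


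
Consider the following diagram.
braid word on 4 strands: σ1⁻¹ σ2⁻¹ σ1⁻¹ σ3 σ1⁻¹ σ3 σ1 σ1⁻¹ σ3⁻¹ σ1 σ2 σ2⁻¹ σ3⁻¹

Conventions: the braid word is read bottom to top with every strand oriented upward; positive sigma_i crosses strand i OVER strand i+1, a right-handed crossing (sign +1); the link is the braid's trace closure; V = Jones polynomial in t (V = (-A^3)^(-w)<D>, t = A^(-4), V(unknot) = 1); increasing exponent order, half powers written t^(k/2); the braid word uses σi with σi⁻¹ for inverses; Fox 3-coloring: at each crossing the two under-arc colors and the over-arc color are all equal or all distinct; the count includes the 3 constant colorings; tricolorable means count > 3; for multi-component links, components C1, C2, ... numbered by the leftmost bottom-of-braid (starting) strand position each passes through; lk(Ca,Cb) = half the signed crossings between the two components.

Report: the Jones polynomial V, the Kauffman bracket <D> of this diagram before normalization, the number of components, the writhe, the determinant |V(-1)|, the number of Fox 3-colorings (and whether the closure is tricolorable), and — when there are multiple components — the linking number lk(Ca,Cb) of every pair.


V = t^-3 + t^-2 + t^-1 + 1
<D> = -A^-9 - A^-5 - A^-1 - A^3 (w = -3)
3 components over 13 crossings, w = -3
lk(C1,C2): -1
lk(C1,C3) = 0
linking number lk(C2,C3) = 0
9 Fox colorings among 3^13, |V(-1)| = 0: tricolorable
why: w = -3 (over 13 crossings) is diagram-only; (-A^3)^(3) removes it from V


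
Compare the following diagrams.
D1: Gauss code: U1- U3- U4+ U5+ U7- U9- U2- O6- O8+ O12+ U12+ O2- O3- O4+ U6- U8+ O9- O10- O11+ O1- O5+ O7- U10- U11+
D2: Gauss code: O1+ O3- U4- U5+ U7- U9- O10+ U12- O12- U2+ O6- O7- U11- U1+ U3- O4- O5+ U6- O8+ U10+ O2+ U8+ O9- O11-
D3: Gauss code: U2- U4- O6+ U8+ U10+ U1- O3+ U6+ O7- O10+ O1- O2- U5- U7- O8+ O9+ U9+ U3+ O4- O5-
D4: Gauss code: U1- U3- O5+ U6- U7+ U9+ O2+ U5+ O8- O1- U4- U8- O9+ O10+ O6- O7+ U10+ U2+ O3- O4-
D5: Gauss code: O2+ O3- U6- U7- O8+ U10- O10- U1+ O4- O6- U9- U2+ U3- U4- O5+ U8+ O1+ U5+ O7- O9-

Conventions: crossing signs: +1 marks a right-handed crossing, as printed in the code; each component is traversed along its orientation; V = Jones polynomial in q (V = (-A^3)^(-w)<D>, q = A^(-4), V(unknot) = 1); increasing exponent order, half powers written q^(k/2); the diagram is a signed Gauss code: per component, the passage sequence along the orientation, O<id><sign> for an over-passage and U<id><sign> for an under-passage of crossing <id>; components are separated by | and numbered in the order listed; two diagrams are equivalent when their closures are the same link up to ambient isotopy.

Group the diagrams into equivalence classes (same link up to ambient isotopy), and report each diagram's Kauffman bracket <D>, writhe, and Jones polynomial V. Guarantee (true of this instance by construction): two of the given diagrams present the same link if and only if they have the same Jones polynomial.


grouping into links: {D1} | {D2, D3, D4, D5}
V(D1) = 1  (w -2, c 12, <D> = A^-6)
D2 (bracket -A^-18 + 2A^-14 - 2A^-10 + 3A^-6 - 2A^-2 + 2A^2 - A^6; 12 crossings at w = -2): V = -q^-3 + 2q^-2 - 2q^-1 + 3 - 2q + 2q^2 - q^3
V(D3) = -q^-3 + 2q^-2 - 2q^-1 + 3 - 2q + 2q^2 - q^3  (w 0, c 10, <D> = -A^-12 + 2A^-8 - 2A^-4 + 3 - 2A^4 + 2A^8 - A^12)
D4 (bracket -A^-12 + 2A^-8 - 2A^-4 + 3 - 2A^4 + 2A^8 - A^12; 10 crossings at w = 0): V = -q^-3 + 2q^-2 - 2q^-1 + 3 - 2q + 2q^2 - q^3
V(D5) = -q^-3 + 2q^-2 - 2q^-1 + 3 - 2q + 2q^2 - q^3  (w -2, c 10, <D> = -A^-18 + 2A^-14 - 2A^-10 + 3A^-6 - 2A^-2 + 2A^2 - A^6)
why: 2 classes among 5 diagrams; unequal V(q) rules out equality


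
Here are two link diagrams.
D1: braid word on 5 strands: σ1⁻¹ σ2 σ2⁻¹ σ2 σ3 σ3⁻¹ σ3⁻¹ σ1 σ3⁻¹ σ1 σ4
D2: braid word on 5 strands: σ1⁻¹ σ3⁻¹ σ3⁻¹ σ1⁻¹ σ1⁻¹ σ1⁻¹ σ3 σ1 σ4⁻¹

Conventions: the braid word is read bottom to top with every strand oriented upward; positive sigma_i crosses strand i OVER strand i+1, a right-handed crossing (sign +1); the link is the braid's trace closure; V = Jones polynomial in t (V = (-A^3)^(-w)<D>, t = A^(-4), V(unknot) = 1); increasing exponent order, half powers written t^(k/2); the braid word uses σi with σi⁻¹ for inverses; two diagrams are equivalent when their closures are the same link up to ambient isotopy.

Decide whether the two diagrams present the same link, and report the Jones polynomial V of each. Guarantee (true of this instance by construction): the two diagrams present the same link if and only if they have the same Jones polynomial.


same link: no
V(D1) = -t^(-5/2) - t^(-1/2)  [11 crossings, <D> = A^5 + A^13, w = +1]
V(D2) = t^(-9/2) - t^(-5/2) - t^(-3/2) - t^(-1/2)  (w -5, c 9, <D> = A^-13 + A^-9 + A^-5 - A^3)
note: comparing 2 Jones polynomials yields 2 groups


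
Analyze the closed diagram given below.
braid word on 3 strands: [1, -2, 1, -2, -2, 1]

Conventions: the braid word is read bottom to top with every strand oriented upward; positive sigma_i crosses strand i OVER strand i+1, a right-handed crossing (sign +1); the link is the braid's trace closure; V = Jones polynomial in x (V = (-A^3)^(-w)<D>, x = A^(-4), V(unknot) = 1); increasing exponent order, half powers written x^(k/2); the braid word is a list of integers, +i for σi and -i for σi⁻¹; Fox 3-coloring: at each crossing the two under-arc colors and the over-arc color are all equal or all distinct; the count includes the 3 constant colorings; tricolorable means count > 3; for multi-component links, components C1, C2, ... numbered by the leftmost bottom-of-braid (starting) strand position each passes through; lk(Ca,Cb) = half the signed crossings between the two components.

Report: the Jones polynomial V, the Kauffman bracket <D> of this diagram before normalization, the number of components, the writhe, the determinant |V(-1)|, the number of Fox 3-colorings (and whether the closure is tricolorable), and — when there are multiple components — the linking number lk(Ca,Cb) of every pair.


Jones polynomial: V(x) = -x^-3 + 2x^-2 - 2x^-1 + 3 - 2x + 2x^2 - x^3
<D> = -A^-12 + 2A^-8 - 2A^-4 + 3 - 2A^4 + 2A^8 - A^12; writhe 0
components 1, writhe 0 (6 crossings)
3-colorings: 3 of 3^6, det 13 — not tricolorable
note: det 13 = |V(-1)|; not divisible by 3, so not tricolorable


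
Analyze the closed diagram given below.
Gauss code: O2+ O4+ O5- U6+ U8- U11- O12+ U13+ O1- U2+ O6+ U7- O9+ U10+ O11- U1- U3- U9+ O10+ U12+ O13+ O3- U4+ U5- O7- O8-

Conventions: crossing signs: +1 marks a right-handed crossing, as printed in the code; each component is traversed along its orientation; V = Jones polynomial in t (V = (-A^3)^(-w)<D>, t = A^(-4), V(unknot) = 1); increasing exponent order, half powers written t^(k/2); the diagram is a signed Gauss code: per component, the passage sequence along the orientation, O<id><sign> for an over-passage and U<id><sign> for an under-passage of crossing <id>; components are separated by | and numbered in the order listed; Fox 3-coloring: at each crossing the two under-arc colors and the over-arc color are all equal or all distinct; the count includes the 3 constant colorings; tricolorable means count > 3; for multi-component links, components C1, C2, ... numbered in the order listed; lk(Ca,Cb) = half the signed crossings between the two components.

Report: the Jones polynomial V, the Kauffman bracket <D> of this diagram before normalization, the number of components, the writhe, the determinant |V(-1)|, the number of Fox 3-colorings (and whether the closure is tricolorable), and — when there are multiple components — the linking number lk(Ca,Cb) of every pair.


V(t) = t^-1 - 1 + 2t - 2t^2 + 2t^3 - 2t^4 + t^5
bracket: -A^-17 + 2A^-13 - 2A^-9 + 2A^-5 - 2A^-1 + A^3 - A^7, w = +1
1 component, writhe +1, over 13 crossings
det 11, colorings 3 of 3^13 — not tricolorable
observation: w = +1 shifts under R1 moves; the (-A^3)^(-1) factor cancels that in V


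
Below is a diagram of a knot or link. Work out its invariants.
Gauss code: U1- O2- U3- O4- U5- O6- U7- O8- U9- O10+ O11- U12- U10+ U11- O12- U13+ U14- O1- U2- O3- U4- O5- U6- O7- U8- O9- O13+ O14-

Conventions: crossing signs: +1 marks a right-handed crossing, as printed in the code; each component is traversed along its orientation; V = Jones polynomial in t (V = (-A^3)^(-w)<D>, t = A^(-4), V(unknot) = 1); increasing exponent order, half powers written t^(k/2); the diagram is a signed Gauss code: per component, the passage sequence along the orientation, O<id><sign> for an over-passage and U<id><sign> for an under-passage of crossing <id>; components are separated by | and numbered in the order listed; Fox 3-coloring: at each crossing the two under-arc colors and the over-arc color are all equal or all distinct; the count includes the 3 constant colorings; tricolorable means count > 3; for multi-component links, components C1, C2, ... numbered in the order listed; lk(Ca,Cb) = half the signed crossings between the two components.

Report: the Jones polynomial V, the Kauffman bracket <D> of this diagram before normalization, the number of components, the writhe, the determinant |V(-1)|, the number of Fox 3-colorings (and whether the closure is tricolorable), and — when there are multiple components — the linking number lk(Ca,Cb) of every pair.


V = -t^-13 + t^-12 - t^-11 + t^-10 - t^-9 + t^-8 - t^-7 + t^-6 + t^-4
<D> = A^-14 + A^-6 - A^-2 + A^2 - A^6 + A^10 - A^14 + A^18 - A^22 (w = -10)
1 component over 14 crossings, w = -10
9 Fox colorings among 3^14, |V(-1)| = 9: tricolorable
why: w = -10 shifts under R1 moves; the (-A^3)^(10) factor cancels that in V


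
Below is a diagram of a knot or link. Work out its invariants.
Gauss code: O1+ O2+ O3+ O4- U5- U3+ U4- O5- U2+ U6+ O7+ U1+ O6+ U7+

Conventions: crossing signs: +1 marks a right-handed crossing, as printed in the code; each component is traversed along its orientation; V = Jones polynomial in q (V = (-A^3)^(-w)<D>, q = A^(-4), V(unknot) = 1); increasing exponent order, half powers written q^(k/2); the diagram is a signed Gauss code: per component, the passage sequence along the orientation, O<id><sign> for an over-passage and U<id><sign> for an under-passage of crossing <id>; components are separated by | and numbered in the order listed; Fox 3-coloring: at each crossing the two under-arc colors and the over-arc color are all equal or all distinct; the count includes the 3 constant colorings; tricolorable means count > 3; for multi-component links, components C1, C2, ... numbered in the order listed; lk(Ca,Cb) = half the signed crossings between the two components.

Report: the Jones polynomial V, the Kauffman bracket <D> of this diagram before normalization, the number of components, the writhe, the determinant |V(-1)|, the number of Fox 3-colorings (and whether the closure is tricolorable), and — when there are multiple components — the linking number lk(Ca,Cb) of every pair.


V = q + q^3 - q^4
<D> = A^-7 - A^-3 - A^5 (w = +3)
1 component over 7 crossings, w = +3
9 Fox colorings among 3^7, |V(-1)| = 3: tricolorable
why: V spans 3 powers of q: at least 3 crossings in any diagram


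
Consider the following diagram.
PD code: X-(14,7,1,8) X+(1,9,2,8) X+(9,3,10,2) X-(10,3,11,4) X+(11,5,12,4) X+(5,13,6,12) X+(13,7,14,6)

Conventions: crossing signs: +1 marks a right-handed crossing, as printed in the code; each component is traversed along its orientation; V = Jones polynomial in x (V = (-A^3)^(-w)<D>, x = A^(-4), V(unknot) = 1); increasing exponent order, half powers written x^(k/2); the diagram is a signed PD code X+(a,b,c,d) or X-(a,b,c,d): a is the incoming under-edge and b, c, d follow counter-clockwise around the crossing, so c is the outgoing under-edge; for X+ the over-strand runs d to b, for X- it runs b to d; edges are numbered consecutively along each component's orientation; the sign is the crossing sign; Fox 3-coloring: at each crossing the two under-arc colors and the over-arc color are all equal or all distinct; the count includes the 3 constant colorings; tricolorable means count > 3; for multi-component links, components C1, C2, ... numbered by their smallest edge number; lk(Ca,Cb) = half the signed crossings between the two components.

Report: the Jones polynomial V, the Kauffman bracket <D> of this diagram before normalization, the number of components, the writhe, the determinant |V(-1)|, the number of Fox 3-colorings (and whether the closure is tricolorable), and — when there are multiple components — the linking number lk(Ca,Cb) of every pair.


Jones polynomial: V(x) = x + x^3 - x^4
<D> = A^-7 - A^-3 - A^5; writhe +3
components 1, writhe +3 (7 crossings)
3-colorings: 9 of 3^7, det 3 — tricolorable
note: |V(-1)| = 3: so tricolorable, since 3 divides 3
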